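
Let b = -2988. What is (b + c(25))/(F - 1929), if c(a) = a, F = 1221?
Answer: 2963/708 ≈ 4.1850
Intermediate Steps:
(b + c(25))/(F - 1929) = (-2988 + 25)/(1221 - 1929) = -2963/(-708) = -2963*(-1/708) = 2963/708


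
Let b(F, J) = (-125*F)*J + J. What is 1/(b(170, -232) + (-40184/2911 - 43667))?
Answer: 2911/14223399827 ≈ 2.0466e-7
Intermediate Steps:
b(F, J) = J - 125*F*J (b(F, J) = -125*F*J + J = J - 125*F*J)
1/(b(170, -232) + (-40184/2911 - 43667)) = 1/(-232*(1 - 125*170) + (-40184/2911 - 43667)) = 1/(-232*(1 - 21250) + (-40184*1/2911 - 43667)) = 1/(-232*(-21249) + (-40184/2911 - 43667)) = 1/(4929768 - 127154821/2911) = 1/(14223399827/2911) = 2911/14223399827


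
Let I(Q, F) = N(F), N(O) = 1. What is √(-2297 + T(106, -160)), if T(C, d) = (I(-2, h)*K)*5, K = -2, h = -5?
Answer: I*√2307 ≈ 48.031*I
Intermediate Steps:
I(Q, F) = 1
T(C, d) = -10 (T(C, d) = (1*(-2))*5 = -2*5 = -10)
√(-2297 + T(106, -160)) = √(-2297 - 10) = √(-2307) = I*√2307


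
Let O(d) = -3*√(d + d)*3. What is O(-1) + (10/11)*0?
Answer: -9*I*√2 ≈ -12.728*I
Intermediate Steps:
O(d) = -9*√2*√d (O(d) = -3*√2*√d*3 = -9*√2*√d)
O(-1) + (10/11)*0 = -9*√2*√(-1) + (10/11)*0 = -9*√2*I + (10*(1/11))*0 = -9*I*√2 + (10/11)*0 = -9*I*√2 + 0 = -9*I*√2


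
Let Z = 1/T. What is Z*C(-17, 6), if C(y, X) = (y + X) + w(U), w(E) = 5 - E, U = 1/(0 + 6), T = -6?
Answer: 37/36 ≈ 1.0278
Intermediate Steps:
U = ⅙ (U = 1/6 = ⅙ ≈ 0.16667)
C(y, X) = 29/6 + X + y (C(y, X) = (y + X) + (5 - 1*⅙) = (X + y) + (5 - ⅙) = (X + y) + 29/6 = 29/6 + X + y)
Z = -⅙ (Z = 1/(-6) = -⅙ ≈ -0.16667)
Z*C(-17, 6) = -(29/6 + 6 - 17)/6 = -⅙*(-37/6) = 37/36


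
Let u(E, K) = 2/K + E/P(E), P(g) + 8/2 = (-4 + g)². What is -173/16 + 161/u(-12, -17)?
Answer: -929839/944 ≈ -985.00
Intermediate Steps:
P(g) = -4 + (-4 + g)²
u(E, K) = 2/K + E/(-4 + (-4 + E)²)
-173/16 + 161/u(-12, -17) = -173/16 + 161/(2/(-17) - 12/(-4 + (-4 - 12)²)) = -173*1/16 + 161/(2*(-1/17) - 12/(-4 + (-16)²)) = -173/16 + 161/(-2/17 - 12/(-4 + 256)) = -173/16 + 161/(-2/17 - 12/252) = -173/16 + 161/(-2/17 - 12*1/252) = -173/16 + 161/(-2/17 - 1/21) = -173/16 + 161/(-59/357) = -173/16 + 161*(-357/59) = -173/16 - 57477/59 = -929839/944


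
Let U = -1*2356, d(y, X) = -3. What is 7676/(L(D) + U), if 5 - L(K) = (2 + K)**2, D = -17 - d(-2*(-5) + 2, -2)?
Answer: -7676/2495 ≈ -3.0766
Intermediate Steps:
U = -2356
D = -14 (D = -17 - 1*(-3) = -17 + 3 = -14)
L(K) = 5 - (2 + K)**2
7676/(L(D) + U) = 7676/((5 - (2 - 14)**2) - 2356) = 7676/((5 - 1*(-12)**2) - 2356) = 7676/((5 - 1*144) - 2356) = 7676/((5 - 144) - 2356) = 7676/(-139 - 2356) = 7676/(-2495) = 7676*(-1/2495) = -7676/2495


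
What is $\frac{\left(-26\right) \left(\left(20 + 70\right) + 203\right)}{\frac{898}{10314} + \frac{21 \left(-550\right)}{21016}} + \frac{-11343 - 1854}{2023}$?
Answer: $\frac{834799162218933}{50703628409} \approx 16464.0$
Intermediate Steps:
$\frac{\left(-26\right) \left(\left(20 + 70\right) + 203\right)}{\frac{898}{10314} + \frac{21 \left(-550\right)}{21016}} + \frac{-11343 - 1854}{2023} = \frac{\left(-26\right) \left(90 + 203\right)}{898 \cdot \frac{1}{10314} - \frac{5775}{10508}} - \frac{13197}{2023} = \frac{\left(-26\right) 293}{\frac{449}{5157} - \frac{5775}{10508}} - \frac{13197}{2023} = - \frac{7618}{- \frac{25063583}{54189756}} - \frac{13197}{2023} = \left(-7618\right) \left(- \frac{54189756}{25063583}\right) - \frac{13197}{2023} = \frac{412817561208}{25063583} - \frac{13197}{2023} = \frac{834799162218933}{50703628409}$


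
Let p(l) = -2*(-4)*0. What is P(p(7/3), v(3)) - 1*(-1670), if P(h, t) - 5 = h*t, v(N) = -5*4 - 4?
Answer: 1675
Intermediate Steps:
v(N) = -24 (v(N) = -20 - 4 = -24)
p(l) = 0 (p(l) = 8*0 = 0)
P(h, t) = 5 + h*t
P(p(7/3), v(3)) - 1*(-1670) = (5 + 0*(-24)) - 1*(-1670) = (5 + 0) + 1670 = 5 + 1670 = 1675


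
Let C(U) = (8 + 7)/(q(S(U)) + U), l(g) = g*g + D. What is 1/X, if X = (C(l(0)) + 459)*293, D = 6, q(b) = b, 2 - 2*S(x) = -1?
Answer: 1/135073 ≈ 7.4034e-6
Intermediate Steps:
S(x) = 3/2 (S(x) = 1 - ½*(-1) = 1 + ½ = 3/2)
l(g) = 6 + g² (l(g) = g*g + 6 = g² + 6 = 6 + g²)
C(U) = 15/(3/2 + U) (C(U) = (8 + 7)/(3/2 + U) = 15/(3/2 + U))
X = 135073 (X = (30/(3 + 2*(6 + 0²)) + 459)*293 = (30/(3 + 2*(6 + 0)) + 459)*293 = (30/(3 + 2*6) + 459)*293 = (30/(3 + 12) + 459)*293 = (30/15 + 459)*293 = (30*(1/15) + 459)*293 = (2 + 459)*293 = 461*293 = 135073)
1/X = 1/135073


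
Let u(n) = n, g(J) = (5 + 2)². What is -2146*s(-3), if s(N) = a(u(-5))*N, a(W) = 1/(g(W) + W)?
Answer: 3219/22 ≈ 146.32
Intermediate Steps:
g(J) = 49 (g(J) = 7² = 49)
a(W) = 1/(49 + W)
s(N) = N/44 (s(N) = N/(49 - 5) = N/44)
-2146*s(-3) = -1073*(-3)/22 = -2146*(-3/44) = 3219/22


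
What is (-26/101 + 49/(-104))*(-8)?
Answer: 7653/1313 ≈ 5.8286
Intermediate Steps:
(-26/101 + 49/(-104))*(-8) = (-26*1/101 + 49*(-1/104))*(-8) = (-26/101 - 49/104)*(-8) = -7653/10504*(-8) = 7653/1313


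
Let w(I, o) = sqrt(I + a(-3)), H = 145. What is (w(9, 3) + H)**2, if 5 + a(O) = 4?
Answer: 21033 + 580*sqrt(2) ≈ 21853.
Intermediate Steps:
a(O) = -1 (a(O) = -5 + 4 = -1)
w(I, o) = sqrt(-1 + I) (w(I, o) = sqrt(I - 1) = sqrt(-1 + I))
(w(9, 3) + H)**2 = (sqrt(-1 + 9) + 145)**2 = (sqrt(8) + 145)**2 = (2*sqrt(2) + 145)**2 = (145 + 2*sqrt(2))**2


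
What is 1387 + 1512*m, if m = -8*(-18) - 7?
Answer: 208531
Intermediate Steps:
m = 137 (m = 144 - 7 = 137)
1387 + 1512*m = 1387 + 1512*137 = 1387 + 207144 = 208531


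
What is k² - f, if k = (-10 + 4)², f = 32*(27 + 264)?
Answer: -8016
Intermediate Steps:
f = 9312 (f = 32*291 = 9312)
k = 36 (k = (-6)² = 36)
k² - f = 36² - 1*9312 = 1296 - 9312 = -8016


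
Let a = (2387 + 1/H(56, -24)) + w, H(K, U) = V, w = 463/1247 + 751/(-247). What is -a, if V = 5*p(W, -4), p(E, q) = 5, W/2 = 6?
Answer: -18360191684/7700225 ≈ -2384.4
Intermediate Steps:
W = 12 (W = 2*6 = 12)
V = 25 (V = 5*5 = 25)
w = -822136/308009 (w = 463*(1/1247) + 751*(-1/247) = 463/1247 - 751/247 = -822136/308009 ≈ -2.6692)
H(K, U) = 25
a = 18360191684/7700225 (a = (2387 + 1/25) - 822136/308009 = 59676/25 - 822136/308009 = 18360191684/7700225 ≈ 2384.4)
-a = -1*18360191684/7700225 = -18360191684/7700225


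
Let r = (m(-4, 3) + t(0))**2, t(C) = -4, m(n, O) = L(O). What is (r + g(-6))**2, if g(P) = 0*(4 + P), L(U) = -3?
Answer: 2401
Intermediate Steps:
m(n, O) = -3
g(P) = 0
r = 49 (r = (-3 - 4)**2 = (-7)**2 = 49)
(r + g(-6))**2 = (49 + 0)**2 = 49**2 = 2401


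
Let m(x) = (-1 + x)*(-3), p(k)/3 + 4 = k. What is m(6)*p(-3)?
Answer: 315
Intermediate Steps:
p(k) = -12 + 3*k
m(x) = 3 - 3*x
m(6)*p(-3) = (3 - 3*6)*(-12 + 3*(-3)) = (3 - 18)*(-12 - 9) = -15*(-21) = 315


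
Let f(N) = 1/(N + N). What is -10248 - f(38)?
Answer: -778849/76 ≈ -10248.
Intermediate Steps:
f(N) = 1/(2*N)
-10248 - f(38) = -10248 - 1/(2*38) = -10248 - 1*1/76 = -10248 - 1/76 = -778849/76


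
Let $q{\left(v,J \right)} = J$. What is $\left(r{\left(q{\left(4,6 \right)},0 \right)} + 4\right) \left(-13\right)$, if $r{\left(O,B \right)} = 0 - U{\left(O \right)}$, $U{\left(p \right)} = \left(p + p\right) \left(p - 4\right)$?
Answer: $260$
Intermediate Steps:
$U{\left(p \right)} = 2 p \left(-4 + p\right)$
$r{\left(O,B \right)} = - 2 O \left(-4 + O\right)$ ($r{\left(O,B \right)} = 0 - 2 O \left(-4 + O\right) = - 2 O \left(-4 + O\right)$)
$\left(r{\left(q{\left(4,6 \right)},0 \right)} + 4\right) \left(-13\right) = \left(2 \cdot 6 \left(4 - 6\right) + 4\right) \left(-13\right) = \left(2 \cdot 6 \left(-2\right) + 4\right) \left(-13\right) = \left(-24 + 4\right) \left(-13\right) = \left(-20\right) \left(-13\right) = 260$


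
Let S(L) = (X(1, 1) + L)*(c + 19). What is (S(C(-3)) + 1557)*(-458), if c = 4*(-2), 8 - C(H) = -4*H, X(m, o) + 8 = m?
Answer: -657688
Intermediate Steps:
X(m, o) = -8 + m
C(H) = 8 + 4*H (C(H) = 8 - (-4)*H = 8 + 4*H)
c = -8
S(L) = -77 + 11*L (S(L) = ((-8 + 1) + L)*(-8 + 19) = (-7 + L)*11 = -77 + 11*L)
(S(C(-3)) + 1557)*(-458) = ((-77 + 11*(8 + 4*(-3))) + 1557)*(-458) = ((-77 + 11*(8 - 12)) + 1557)*(-458) = ((-77 + 11*(-4)) + 1557)*(-458) = ((-77 - 44) + 1557)*(-458) = (-121 + 1557)*(-458) = 1436*(-458) = -657688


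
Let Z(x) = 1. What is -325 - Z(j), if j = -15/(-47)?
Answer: -326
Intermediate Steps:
j = 15/47 (j = -15*(-1/47) = 15/47 ≈ 0.31915)
-325 - Z(j) = -325 - 1*1 = -325 - 1 = -326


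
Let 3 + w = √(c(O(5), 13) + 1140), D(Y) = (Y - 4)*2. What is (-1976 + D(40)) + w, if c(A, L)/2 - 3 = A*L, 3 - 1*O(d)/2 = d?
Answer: -1907 + √1042 ≈ -1874.7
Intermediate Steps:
O(d) = 6 - 2*d
D(Y) = -8 + 2*Y (D(Y) = (-4 + Y)*2 = -8 + 2*Y)
c(A, L) = 6 + 2*A*L (c(A, L) = 6 + 2*(A*L) = 6 + 2*A*L)
w = -3 + √1042 (w = -3 + √((6 + 2*(6 - 2*5)*13) + 1140) = -3 + √((6 + 2*(6 - 10)*13) + 1140) = -3 + √((6 + 2*(-4)*13) + 1140) = -3 + √((6 - 104) + 1140) = -3 + √(-98 + 1140) = -3 + √1042 ≈ 29.280)
(-1976 + D(40)) + w = (-1976 + (-8 + 2*40)) + (-3 + √1042) = (-1976 + (-8 + 80)) + (-3 + √1042) = (-1976 + 72) + (-3 + √1042) = -1904 + (-3 + √1042) = -1907 + √1042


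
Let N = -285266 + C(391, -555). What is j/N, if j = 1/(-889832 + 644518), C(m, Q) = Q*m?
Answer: 1/123214108094 ≈ 8.1160e-12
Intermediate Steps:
j = -1/245314 (j = 1/(-245314) = -1/245314 ≈ -4.0764e-6)
N = -502271 (N = -285266 - 555*391 = -285266 - 217005 = -502271)
j/N = -1/245314/(-502271) = -1/245314*(-1/502271) = 1/123214108094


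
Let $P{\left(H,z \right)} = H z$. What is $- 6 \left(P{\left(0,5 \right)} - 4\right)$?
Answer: $24$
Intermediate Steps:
$- 6 \left(P{\left(0,5 \right)} - 4\right) = - 6 \left(0 \cdot 5 - 4\right) = - 6 \left(0 - 4\right) = \left(-6\right) \left(-4\right) = 24$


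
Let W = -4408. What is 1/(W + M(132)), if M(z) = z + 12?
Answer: -1/4264 ≈ -0.00023452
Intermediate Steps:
M(z) = 12 + z
1/(W + M(132)) = 1/(-4408 + (12 + 132)) = 1/(-4408 + 144) = 1/(-4264) = -1/4264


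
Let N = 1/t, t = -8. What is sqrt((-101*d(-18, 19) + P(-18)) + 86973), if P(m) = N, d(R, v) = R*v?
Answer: sqrt(1944238)/4 ≈ 348.59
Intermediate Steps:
N = -1/8 (N = 1/(-8) = -1/8 ≈ -0.12500)
P(m) = -1/8
sqrt((-101*d(-18, 19) + P(-18)) + 86973) = sqrt((-(-1818)*19 - 1/8) + 86973) = sqrt((-101*(-342) - 1/8) + 86973) = sqrt((34542 - 1/8) + 86973) = sqrt(276335/8 + 86973) = sqrt(972119/8) = sqrt(1944238)/4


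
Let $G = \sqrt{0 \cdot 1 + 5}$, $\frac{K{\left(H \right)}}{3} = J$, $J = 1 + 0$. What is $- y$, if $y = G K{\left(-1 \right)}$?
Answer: $- 3 \sqrt{5} \approx -6.7082$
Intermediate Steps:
$J = 1$
$K{\left(H \right)} = 3$ ($K{\left(H \right)} = 3 \cdot 1 = 3$)
$G = \sqrt{5}$ ($G = \sqrt{0 + 5} = \sqrt{5} \approx 2.2361$)
$y = 3 \sqrt{5}$ ($y = \sqrt{5} \cdot 3 = 3 \sqrt{5} \approx 6.7082$)
$- y = - 3 \sqrt{5}$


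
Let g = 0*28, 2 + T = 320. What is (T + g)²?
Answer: 101124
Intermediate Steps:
T = 318 (T = -2 + 320 = 318)
g = 0
(T + g)² = (318 + 0)² = 318² = 101124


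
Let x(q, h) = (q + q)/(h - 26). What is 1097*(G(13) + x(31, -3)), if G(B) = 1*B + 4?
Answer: 472807/29 ≈ 16304.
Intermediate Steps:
G(B) = 4 + B (G(B) = B + 4 = 4 + B)
x(q, h) = 2*q/(-26 + h) (x(q, h) = (2*q)/(-26 + h) = 2*q/(-26 + h))
1097*(G(13) + x(31, -3)) = 1097*((4 + 13) + 2*31/(-26 - 3)) = 1097*(17 + 2*31/(-29)) = 1097*(17 + 2*31*(-1/29)) = 1097*(17 - 62/29) = 1097*(431/29) = 472807/29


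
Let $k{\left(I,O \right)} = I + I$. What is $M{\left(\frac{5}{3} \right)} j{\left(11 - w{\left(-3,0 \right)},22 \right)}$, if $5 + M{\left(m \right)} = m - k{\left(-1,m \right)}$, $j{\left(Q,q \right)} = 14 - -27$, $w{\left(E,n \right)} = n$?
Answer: $- \frac{164}{3} \approx -54.667$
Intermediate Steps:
$k{\left(I,O \right)} = 2 I$
$j{\left(Q,q \right)} = 41$ ($j{\left(Q,q \right)} = 14 + 27 = 41$)
$M{\left(m \right)} = -3 + m$ ($M{\left(m \right)} = -5 + \left(m - 2 \left(-1\right)\right) = -5 + \left(m - -2\right) = -5 + \left(m + 2\right) = -5 + \left(2 + m\right) = -3 + m$)
$M{\left(\frac{5}{3} \right)} j{\left(11 - w{\left(-3,0 \right)},22 \right)} = \left(-3 + \frac{5}{3}\right) 41 = \left(- \frac{4}{3}\right) 41 = - \frac{164}{3}$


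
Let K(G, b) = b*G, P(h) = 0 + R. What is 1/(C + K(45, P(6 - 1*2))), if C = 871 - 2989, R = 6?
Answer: -1/1848 ≈ -0.00054113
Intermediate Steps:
P(h) = 6 (P(h) = 0 + 6 = 6)
K(G, b) = G*b
C = -2118
1/(C + K(45, P(6 - 1*2))) = 1/(-2118 + 45*6) = 1/(-2118 + 270) = 1/(-1848) = -1/1848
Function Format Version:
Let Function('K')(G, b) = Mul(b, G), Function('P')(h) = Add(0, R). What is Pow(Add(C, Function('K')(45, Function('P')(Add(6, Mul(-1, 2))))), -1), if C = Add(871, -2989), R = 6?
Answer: Rational(-1, 1848) ≈ -0.00054113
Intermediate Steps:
Function('P')(h) = 6 (Function('P')(h) = Add(0, 6) = 6)
Function('K')(G, b) = Mul(G, b)
C = -2118
Pow(Add(C, Function('K')(45, Function('P')(Add(6, Mul(-1, 2))))), -1) = Pow(Add(-2118, Mul(45, 6)), -1) = Pow(Add(-2118, 270), -1) = Pow(-1848, -1) = Rational(-1, 1848)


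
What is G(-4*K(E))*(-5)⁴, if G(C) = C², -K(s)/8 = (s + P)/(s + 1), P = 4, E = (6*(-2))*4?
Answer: 1239040000/2209 ≈ 5.6091e+5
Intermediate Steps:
E = -48 (E = -12*4 = -48)
K(s) = -8*(4 + s)/(1 + s) (K(s) = -8*(s + 4)/(s + 1) = -8*(4 + s)/(1 + s))
G(-4*K(E))*(-5)⁴ = (-32*(-4 - 1*(-48))/(1 - 48))²*(-5)⁴ = (-32*(-4 + 48)/(-47))²*625 = (-32*(-1)*44/47)²*625 = (-4*(-352/47))²*625 = (1408/47)²*625 = (1982464/2209)*625 = 1239040000/2209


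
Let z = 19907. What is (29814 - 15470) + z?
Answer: 34251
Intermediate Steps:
(29814 - 15470) + z = (29814 - 15470) + 19907 = 14344 + 19907 = 34251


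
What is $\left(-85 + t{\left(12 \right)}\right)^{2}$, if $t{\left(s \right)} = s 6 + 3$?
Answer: $100$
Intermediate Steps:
$t{\left(s \right)} = 3 + 6 s$ ($t{\left(s \right)} = 6 s + 3 = 3 + 6 s$)
$\left(-85 + t{\left(12 \right)}\right)^{2} = \left(-85 + \left(3 + 6 \cdot 12\right)\right)^{2} = \left(-85 + \left(3 + 72\right)\right)^{2} = \left(-85 + 75\right)^{2} = \left(-10\right)^{2} = 100$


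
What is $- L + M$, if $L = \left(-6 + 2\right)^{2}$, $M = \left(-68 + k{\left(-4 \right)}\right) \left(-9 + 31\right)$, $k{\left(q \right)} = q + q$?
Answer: $-1688$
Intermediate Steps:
$k{\left(q \right)} = 2 q$
$M = -1672$ ($M = \left(-68 + 2 \left(-4\right)\right) \left(-9 + 31\right) = \left(-68 - 8\right) 22 = \left(-76\right) 22 = -1672$)
$L = 16$ ($L = \left(-4\right)^{2} = 16$)
$- L + M = \left(-1\right) 16 - 1672 = -16 - 1672 = -1688$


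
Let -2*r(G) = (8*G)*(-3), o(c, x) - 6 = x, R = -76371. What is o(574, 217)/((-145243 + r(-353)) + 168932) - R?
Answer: 1485645286/19453 ≈ 76371.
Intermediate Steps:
o(c, x) = 6 + x
r(G) = 12*G (r(G) = -8*G*(-3)/2 = -(-12)*G = 12*G)
o(574, 217)/((-145243 + r(-353)) + 168932) - R = (6 + 217)/((-145243 + 12*(-353)) + 168932) - 1*(-76371) = 223/((-145243 - 4236) + 168932) + 76371 = 223/(-149479 + 168932) + 76371 = 223/19453 + 76371 = 1485645286/19453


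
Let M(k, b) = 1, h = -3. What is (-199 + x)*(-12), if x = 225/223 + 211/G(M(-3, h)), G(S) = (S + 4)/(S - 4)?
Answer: 4343028/1115 ≈ 3895.1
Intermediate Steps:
G(S) = (4 + S)/(-4 + S)
x = -140034/1115 (x = 225/223 + 211/(((4 + 1)/(-4 + 1))) = 225*(1/223) + 211/((5/(-3))) = 225/223 + 211/((-1/3*5)) = 225/223 + 211/(-5/3) = 225/223 + 211*(-3/5) = 225/223 - 633/5 = -140034/1115 ≈ -125.59)
(-199 + x)*(-12) = (-199 - 140034/1115)*(-12) = -361919/1115*(-12) = 4343028/1115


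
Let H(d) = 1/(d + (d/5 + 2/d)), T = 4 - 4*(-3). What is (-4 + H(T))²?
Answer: 9314704/597529 ≈ 15.589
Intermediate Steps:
T = 16 (T = 4 + 12 = 16)
H(d) = 1/(2/d + 6*d/5) (H(d) = 1/(d + (d*(⅕) + 2/d)) = 1/(d + (d/5 + 2/d)) = 1/(d + (2/d + d/5)) = 1/(2/d + 6*d/5))
(-4 + H(T))² = (-4 + (5/2)*16/(5 + 3*16²))² = (-4 + (5/2)*16/(5 + 3*256))² = (-4 + (5/2)*16/(5 + 768))² = (-4 + (5/2)*16/773)² = (-4 + (5/2)*16*(1/773))² = (-4 + 40/773)² = (-3052/773)² = 9314704/597529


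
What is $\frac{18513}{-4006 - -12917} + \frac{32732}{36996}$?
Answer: $\frac{244145450}{82417839} \approx 2.9623$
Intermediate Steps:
$\frac{18513}{-4006 - -12917} + \frac{32732}{36996} = \frac{18513}{-4006 + 12917} + 32732 \cdot \frac{1}{36996} = \frac{18513}{8911} + \frac{8183}{9249} = \frac{244145450}{82417839}$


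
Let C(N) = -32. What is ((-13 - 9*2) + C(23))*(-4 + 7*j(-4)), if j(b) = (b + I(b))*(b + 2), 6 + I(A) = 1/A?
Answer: -17577/2 ≈ -8788.5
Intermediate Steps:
I(A) = -6 + 1/A
j(b) = (2 + b)*(-6 + b + 1/b) (j(b) = (b + (-6 + 1/b))*(b + 2) = (-6 + b + 1/b)*(2 + b) = (2 + b)*(-6 + b + 1/b))
((-13 - 9*2) + C(23))*(-4 + 7*j(-4)) = ((-13 - 9*2) - 32)*(-4 + 7*(-11 + (-4)**2 - 4*(-4) + 2/(-4))) = ((-13 - 18) - 32)*(-4 + 7*(-11 + 16 + 16 + 2*(-1/4))) = (-31 - 32)*(-4 + 7*(-11 + 16 + 16 - 1/2)) = -63*(-4 + 7*(41/2)) = -63*(-4 + 287/2) = -63*279/2 = -17577/2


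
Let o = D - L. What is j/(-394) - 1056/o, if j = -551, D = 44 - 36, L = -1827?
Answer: 595021/722990 ≈ 0.82300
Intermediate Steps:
D = 8
o = 1835 (o = 8 - 1*(-1827) = 8 + 1827 = 1835)
j/(-394) - 1056/o = -551/(-394) - 1056/1835 = -551*(-1/394) - 1056*1/1835 = 551/394 - 1056/1835 = 595021/722990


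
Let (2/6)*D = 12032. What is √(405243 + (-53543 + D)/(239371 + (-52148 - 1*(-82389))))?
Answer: √7364341122405407/134806 ≈ 636.59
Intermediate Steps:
D = 36096 (D = 3*12032 = 36096)
√(405243 + (-53543 + D)/(239371 + (-52148 - 1*(-82389)))) = √(405243 + (-53543 + 36096)/(239371 + (-52148 - 1*(-82389)))) = √(405243 - 17447/(239371 + (-52148 + 82389))) = √(405243 - 17447/(239371 + 30241)) = √(405243 - 17447/269612) = √(109258358269/269612) = √7364341122405407/134806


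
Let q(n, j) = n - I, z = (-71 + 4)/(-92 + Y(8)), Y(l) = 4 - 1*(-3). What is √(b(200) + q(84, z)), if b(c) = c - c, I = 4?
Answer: 4*√5 ≈ 8.9443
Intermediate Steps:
Y(l) = 7 (Y(l) = 4 + 3 = 7)
z = 67/85 (z = (-71 + 4)/(-92 + 7) = -67/(-85) = -67*(-1/85) = 67/85 ≈ 0.78824)
q(n, j) = -4 + n (q(n, j) = n - 1*4 = n - 4 = -4 + n)
b(c) = 0
√(b(200) + q(84, z)) = √(0 + (-4 + 84)) = √(0 + 80) = √80 = 4*√5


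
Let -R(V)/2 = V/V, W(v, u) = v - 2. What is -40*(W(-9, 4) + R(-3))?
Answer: 520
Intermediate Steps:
W(v, u) = -2 + v
R(V) = -2 (R(V) = -2*V/V = -2*1 = -2)
-40*(W(-9, 4) + R(-3)) = -40*((-2 - 9) - 2) = -40*(-11 - 2) = -40*(-13) = 520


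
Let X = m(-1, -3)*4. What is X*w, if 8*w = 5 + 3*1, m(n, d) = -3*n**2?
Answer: -12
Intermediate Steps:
w = 1 (w = (5 + 3*1)/8 = (5 + 3)/8 = (1/8)*8 = 1)
X = -12 (X = -3*(-1)**2*4 = -3*1*4 = -3*4 = -12)
X*w = -12*1 = -12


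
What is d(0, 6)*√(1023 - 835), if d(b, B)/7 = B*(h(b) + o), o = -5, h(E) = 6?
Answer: 84*√47 ≈ 575.88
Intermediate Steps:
d(b, B) = 7*B (d(b, B) = 7*(B*(6 - 5)) = 7*(B*1) = 7*B)
d(0, 6)*√(1023 - 835) = (7*6)*√(1023 - 835) = 42*√188 = 42*(2*√47) = 84*√47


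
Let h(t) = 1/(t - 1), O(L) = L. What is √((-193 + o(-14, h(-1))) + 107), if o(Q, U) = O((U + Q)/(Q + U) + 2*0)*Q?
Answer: 10*I ≈ 10.0*I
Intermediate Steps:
h(t) = 1/(-1 + t)
o(Q, U) = Q (o(Q, U) = ((U + Q)/(Q + U) + 2*0)*Q = ((Q + U)/(Q + U) + 0)*Q = (1 + 0)*Q = 1*Q = Q)
√((-193 + o(-14, h(-1))) + 107) = √((-193 - 14) + 107) = √(-207 + 107) = √(-100) = 10*I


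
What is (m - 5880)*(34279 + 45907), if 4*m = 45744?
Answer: 445513416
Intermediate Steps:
m = 11436 (m = (¼)*45744 = 11436)
(m - 5880)*(34279 + 45907) = (11436 - 5880)*(34279 + 45907) = 5556*80186 = 445513416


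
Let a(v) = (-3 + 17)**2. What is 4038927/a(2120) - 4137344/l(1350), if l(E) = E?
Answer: 2320816013/132300 ≈ 17542.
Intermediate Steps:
a(v) = 196 (a(v) = 14**2 = 196)
4038927/a(2120) - 4137344/l(1350) = 4038927/196 - 4137344/1350 = 4038927*(1/196) - 4137344*1/1350 = 4038927/196 - 2068672/675 = 2320816013/132300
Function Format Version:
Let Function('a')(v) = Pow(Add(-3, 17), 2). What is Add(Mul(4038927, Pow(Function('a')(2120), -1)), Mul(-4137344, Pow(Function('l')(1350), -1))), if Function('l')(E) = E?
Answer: Rational(2320816013, 132300) ≈ 17542.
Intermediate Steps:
Function('a')(v) = 196 (Function('a')(v) = Pow(14, 2) = 196)
Add(Mul(4038927, Pow(Function('a')(2120), -1)), Mul(-4137344, Pow(Function('l')(1350), -1))) = Add(Mul(4038927, Pow(196, -1)), Mul(-4137344, Pow(1350, -1))) = Add(Mul(4038927, Rational(1, 196)), Mul(-4137344, Rational(1, 1350))) = Add(Rational(4038927, 196), Rational(-2068672, 675)) = Rational(2320816013, 132300)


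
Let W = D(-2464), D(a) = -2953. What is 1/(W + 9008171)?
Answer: 1/9005218 ≈ 1.1105e-7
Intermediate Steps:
W = -2953
1/(W + 9008171) = 1/(-2953 + 9008171) = 1/9005218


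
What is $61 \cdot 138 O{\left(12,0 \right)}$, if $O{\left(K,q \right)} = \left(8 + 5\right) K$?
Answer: $1313208$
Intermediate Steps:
$O{\left(K,q \right)} = 13 K$
$61 \cdot 138 O{\left(12,0 \right)} = 61 \cdot 138 \cdot 13 \cdot 12 = 8418 \cdot 156 = 1313208$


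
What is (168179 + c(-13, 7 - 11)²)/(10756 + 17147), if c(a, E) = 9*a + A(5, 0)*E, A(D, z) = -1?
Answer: 60316/9301 ≈ 6.4849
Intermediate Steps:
c(a, E) = -E + 9*a (c(a, E) = 9*a - E = -E + 9*a)
(168179 + c(-13, 7 - 11)²)/(10756 + 17147) = (168179 + (-(7 - 11) + 9*(-13))²)/(10756 + 17147) = (168179 + (-1*(-4) - 117)²)/27903 = (168179 + (4 - 117)²)*(1/27903) = (168179 + (-113)²)*(1/27903) = (168179 + 12769)*(1/27903) = 180948*(1/27903) = 60316/9301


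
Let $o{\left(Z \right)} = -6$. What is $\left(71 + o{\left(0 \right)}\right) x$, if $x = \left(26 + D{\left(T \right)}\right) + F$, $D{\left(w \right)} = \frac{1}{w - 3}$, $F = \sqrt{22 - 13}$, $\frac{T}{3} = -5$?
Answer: $\frac{33865}{18} \approx 1881.4$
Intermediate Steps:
$T = -15$ ($T = 3 \left(-5\right) = -15$)
$F = 3$ ($F = \sqrt{9} = 3$)
$D{\left(w \right)} = \frac{1}{-3 + w}$
$x = \frac{521}{18}$ ($x = \left(26 + \frac{1}{-3 - 15}\right) + 3 = \left(26 + \frac{1}{-18}\right) + 3 = \left(26 - \frac{1}{18}\right) + 3 = \frac{467}{18} + 3 = \frac{521}{18} \approx 28.944$)
$\left(71 + o{\left(0 \right)}\right) x = \left(71 - 6\right) \frac{521}{18} = 65 \cdot \frac{521}{18} = \frac{33865}{18}$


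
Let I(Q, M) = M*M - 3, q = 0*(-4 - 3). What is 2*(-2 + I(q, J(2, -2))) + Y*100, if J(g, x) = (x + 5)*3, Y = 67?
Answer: 6852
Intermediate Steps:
J(g, x) = 15 + 3*x (J(g, x) = (5 + x)*3 = 15 + 3*x)
q = 0 (q = 0*(-7) = 0)
I(Q, M) = -3 + M² (I(Q, M) = M² - 3 = -3 + M²)
2*(-2 + I(q, J(2, -2))) + Y*100 = 2*(-2 + (-3 + (15 + 3*(-2))²)) + 67*100 = 2*(-2 + (-3 + (15 - 6)²)) + 6700 = 2*(-2 + (-3 + 9²)) + 6700 = 2*(-2 + (-3 + 81)) + 6700 = 2*(-2 + 78) + 6700 = 2*76 + 6700 = 152 + 6700 = 6852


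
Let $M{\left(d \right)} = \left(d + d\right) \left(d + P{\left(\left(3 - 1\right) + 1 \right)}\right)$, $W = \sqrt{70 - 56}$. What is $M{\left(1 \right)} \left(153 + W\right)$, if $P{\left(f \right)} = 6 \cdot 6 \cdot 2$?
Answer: $22338 + 146 \sqrt{14} \approx 22884.0$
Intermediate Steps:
$W = \sqrt{14} \approx 3.7417$
$P{\left(f \right)} = 72$ ($P{\left(f \right)} = 36 \cdot 2 = 72$)
$M{\left(d \right)} = 2 d \left(72 + d\right)$ ($M{\left(d \right)} = \left(d + d\right) \left(d + 72\right) = 2 d \left(72 + d\right)$)
$M{\left(1 \right)} \left(153 + W\right) = 2 \cdot 1 \left(72 + 1\right) \left(153 + \sqrt{14}\right) = 2 \cdot 1 \cdot 73 \left(153 + \sqrt{14}\right) = 146 \left(153 + \sqrt{14}\right) = 22338 + 146 \sqrt{14}$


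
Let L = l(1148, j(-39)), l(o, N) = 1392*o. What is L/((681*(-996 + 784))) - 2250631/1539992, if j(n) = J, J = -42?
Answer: -232154996217/18527643752 ≈ -12.530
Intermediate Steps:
j(n) = -42
L = 1598016 (L = 1392*1148 = 1598016)
L/((681*(-996 + 784))) - 2250631/1539992 = 1598016/((681*(-996 + 784))) - 2250631/1539992 = 1598016/((681*(-212))) - 2250631*1/1539992 = 1598016/(-144372) - 2250631/1539992 = 1598016*(-1/144372) - 2250631/1539992 = -133168/12031 - 2250631/1539992 = -232154996217/18527643752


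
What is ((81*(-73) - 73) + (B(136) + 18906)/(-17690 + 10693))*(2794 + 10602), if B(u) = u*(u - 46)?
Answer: -561495858448/6997 ≈ -8.0248e+7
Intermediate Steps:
B(u) = u*(-46 + u)
((81*(-73) - 73) + (B(136) + 18906)/(-17690 + 10693))*(2794 + 10602) = ((81*(-73) - 73) + (136*(-46 + 136) + 18906)/(-17690 + 10693))*(2794 + 10602) = ((-5913 - 73) + (136*90 + 18906)/(-6997))*13396 = (-5986 + (12240 + 18906)*(-1/6997))*13396 = (-5986 + 31146*(-1/6997))*13396 = (-5986 - 31146/6997)*13396 = -41915188/6997*13396 = -561495858448/6997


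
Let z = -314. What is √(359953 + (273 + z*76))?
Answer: √336362 ≈ 579.97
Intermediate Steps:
√(359953 + (273 + z*76)) = √(359953 + (273 - 314*76)) = √(359953 + (273 - 23864)) = √(359953 - 23591) = √336362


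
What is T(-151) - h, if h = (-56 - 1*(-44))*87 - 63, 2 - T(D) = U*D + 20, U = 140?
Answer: 22229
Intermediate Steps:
T(D) = -18 - 140*D (T(D) = 2 - (140*D + 20) = 2 - (20 + 140*D) = 2 + (-20 - 140*D) = -18 - 140*D)
h = -1107 (h = (-56 + 44)*87 - 63 = -12*87 - 63 = -1044 - 63 = -1107)
T(-151) - h = (-18 - 140*(-151)) - 1*(-1107) = (-18 + 21140) + 1107 = 21122 + 1107 = 22229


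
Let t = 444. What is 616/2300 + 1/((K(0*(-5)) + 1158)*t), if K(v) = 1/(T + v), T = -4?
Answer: 79162889/295573575 ≈ 0.26783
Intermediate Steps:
K(v) = 1/(-4 + v)
616/2300 + 1/((K(0*(-5)) + 1158)*t) = 616/2300 + 1/((1/(-4 + 0*(-5)) + 1158)*444) = 616*(1/2300) + (1/444)/(1/(-4 + 0) + 1158) = 154/575 + (1/444)/(1/(-4) + 1158) = 154/575 + (1/444)/(-1/4 + 1158) = 154/575 + (1/444)/(4631/4) = 154/575 + (4/4631)*(1/444) = 154/575 + 1/514041 = 79162889/295573575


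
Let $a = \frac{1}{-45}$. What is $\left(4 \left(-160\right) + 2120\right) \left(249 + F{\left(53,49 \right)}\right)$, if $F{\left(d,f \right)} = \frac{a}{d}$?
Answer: $\frac{175783744}{477} \approx 3.6852 \cdot 10^{5}$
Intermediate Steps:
$a = - \frac{1}{45} \approx -0.022222$
$F{\left(d,f \right)} = - \frac{1}{45 d}$
$\left(4 \left(-160\right) + 2120\right) \left(249 + F{\left(53,49 \right)}\right) = \left(4 \left(-160\right) + 2120\right) \left(249 - \frac{1}{45 \cdot 53}\right) = \left(-640 + 2120\right) \left(249 - \frac{1}{2385}\right) = 1480 \left(249 - \frac{1}{2385}\right) = 1480 \cdot \frac{593864}{2385} = \frac{175783744}{477}$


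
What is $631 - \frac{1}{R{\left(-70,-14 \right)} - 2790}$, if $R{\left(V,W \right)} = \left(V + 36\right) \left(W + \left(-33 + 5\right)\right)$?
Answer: $\frac{859423}{1362} \approx 631.0$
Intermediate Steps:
$R{\left(V,W \right)} = \left(-28 + W\right) \left(36 + V\right)$ ($R{\left(V,W \right)} = \left(36 + V\right) \left(W - 28\right) = \left(36 + V\right) \left(-28 + W\right) = \left(-28 + W\right) \left(36 + V\right)$)
$631 - \frac{1}{R{\left(-70,-14 \right)} - 2790} = 631 - \frac{1}{\left(-1008 - -1960 + 36 \left(-14\right) - -980\right) - 2790} = 631 - \frac{1}{\left(-1008 + 1960 - 504 + 980\right) - 2790} = 631 - \frac{1}{1428 - 2790} = 631 - \frac{1}{-1362} = 631 - - \frac{1}{1362} = 631 + \frac{1}{1362} = \frac{859423}{1362}$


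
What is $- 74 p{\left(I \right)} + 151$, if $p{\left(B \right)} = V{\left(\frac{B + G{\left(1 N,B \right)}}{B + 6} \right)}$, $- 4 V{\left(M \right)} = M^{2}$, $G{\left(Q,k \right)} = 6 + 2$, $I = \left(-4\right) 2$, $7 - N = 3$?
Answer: $151$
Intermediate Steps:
$N = 4$ ($N = 7 - 3 = 4$)
$I = -8$
$G{\left(Q,k \right)} = 8$
$V{\left(M \right)} = - \frac{M^{2}}{4}$
$p{\left(B \right)} = - \frac{\left(8 + B\right)^{2}}{4 \left(6 + B\right)^{2}}$ ($p{\left(B \right)} = - \frac{\left(\frac{B + 8}{B + 6}\right)^{2}}{4} = - \frac{\left(\frac{8 + B}{6 + B}\right)^{2}}{4} = - \frac{\frac{1}{\left(6 + B\right)^{2}} \left(8 + B\right)^{2}}{4} = - \frac{\left(8 + B\right)^{2}}{4 \left(6 + B\right)^{2}}$)
$- 74 p{\left(I \right)} + 151 = - 74 \left(- \frac{\left(8 - 8\right)^{2}}{4 \left(6 - 8\right)^{2}}\right) + 151 = - 74 \left(- \frac{0^{2}}{4 \cdot 4}\right) + 151 = - 74 \left(\left(- \frac{1}{4}\right) \frac{1}{4} \cdot 0\right) + 151 = \left(-74\right) 0 + 151 = 0 + 151 = 151$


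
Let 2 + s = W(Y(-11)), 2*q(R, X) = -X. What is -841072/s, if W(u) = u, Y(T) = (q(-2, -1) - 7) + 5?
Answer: 1682144/7 ≈ 2.4031e+5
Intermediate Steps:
q(R, X) = -X/2 (q(R, X) = (-X)/2 = -X/2)
Y(T) = -3/2 (Y(T) = (-½*(-1) - 7) + 5 = (½ - 7) + 5 = -13/2 + 5 = -3/2)
s = -7/2 (s = -2 - 3/2 = -7/2 ≈ -3.5000)
-841072/s = -841072/(-7/2) = -841072*(-2/7) = 1682144/7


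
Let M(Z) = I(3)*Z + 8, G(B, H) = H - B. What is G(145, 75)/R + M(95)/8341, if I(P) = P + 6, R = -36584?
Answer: 16077931/152573572 ≈ 0.10538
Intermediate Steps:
I(P) = 6 + P
M(Z) = 8 + 9*Z (M(Z) = (6 + 3)*Z + 8 = 9*Z + 8 = 8 + 9*Z)
G(145, 75)/R + M(95)/8341 = (75 - 1*145)/(-36584) + (8 + 9*95)/8341 = (75 - 145)*(-1/36584) + (8 + 855)*(1/8341) = -70*(-1/36584) + 863*(1/8341) = 35/18292 + 863/8341 = 16077931/152573572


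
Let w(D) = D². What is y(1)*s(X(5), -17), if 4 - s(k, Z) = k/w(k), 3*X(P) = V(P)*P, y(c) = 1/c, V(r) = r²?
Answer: 497/125 ≈ 3.9760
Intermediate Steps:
X(P) = P³/3 (X(P) = (P²*P)/3 = P³/3)
s(k, Z) = 4 - 1/k (s(k, Z) = 4 - k/(k²) = 4 - k/k² = 4 - 1/k)
y(1)*s(X(5), -17) = (4 - 1/((⅓)*5³))/1 = 1*(4 - 1/((⅓)*125)) = 1*(4 - 1/125/3) = 1*(4 - 1*3/125) = 1*(4 - 3/125) = 1*(497/125) = 497/125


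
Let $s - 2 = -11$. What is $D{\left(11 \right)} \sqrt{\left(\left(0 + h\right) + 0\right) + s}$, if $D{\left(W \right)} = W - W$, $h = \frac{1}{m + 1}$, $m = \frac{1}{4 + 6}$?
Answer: $0$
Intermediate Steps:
$s = -9$ ($s = 2 - 11 = -9$)
$m = \frac{1}{10} \approx 0.1$
$h = \frac{10}{11}$ ($h = \frac{1}{\frac{1}{10} + 1} = \frac{1}{\frac{11}{10}} = \frac{10}{11} \approx 0.90909$)
$D{\left(W \right)} = 0$
$D{\left(11 \right)} \sqrt{\left(\left(0 + h\right) + 0\right) + s} = 0 \sqrt{\left(\left(0 + \frac{10}{11}\right) + 0\right) - 9} = 0 \sqrt{\left(\frac{10}{11} + 0\right) - 9} = 0 \sqrt{\frac{10}{11} - 9} = 0 \sqrt{- \frac{89}{11}} = 0 \frac{i \sqrt{979}}{11} = 0$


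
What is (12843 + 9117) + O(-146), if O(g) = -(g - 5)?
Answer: 22111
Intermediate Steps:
O(g) = 5 - g (O(g) = -(-5 + g) = 5 - g)
(12843 + 9117) + O(-146) = (12843 + 9117) + (5 - 1*(-146)) = 21960 + (5 + 146) = 21960 + 151 = 22111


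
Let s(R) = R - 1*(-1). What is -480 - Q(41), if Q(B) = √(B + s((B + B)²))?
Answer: -480 - √6766 ≈ -562.26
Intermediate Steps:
s(R) = 1 + R (s(R) = R + 1 = 1 + R)
Q(B) = √(1 + B + 4*B²) (Q(B) = √(B + (1 + (B + B)²)) = √(B + (1 + (2*B)²)) = √(B + (1 + 4*B²)) = √(1 + B + 4*B²))
-480 - Q(41) = -480 - √(1 + 41 + 4*41²) = -480 - √(1 + 41 + 4*1681) = -480 - √(1 + 41 + 6724) = -480 - √6766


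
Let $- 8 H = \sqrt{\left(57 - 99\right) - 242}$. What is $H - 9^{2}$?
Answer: $-81 - \frac{i \sqrt{71}}{4} \approx -81.0 - 2.1065 i$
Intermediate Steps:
$H = - \frac{i \sqrt{71}}{4}$ ($H = - \frac{\sqrt{\left(57 - 99\right) - 242}}{8} = - \frac{\sqrt{-42 - 242}}{8} = - \frac{\sqrt{-284}}{8} = - \frac{2 i \sqrt{71}}{8} = - \frac{i \sqrt{71}}{4} \approx - 2.1065 i$)
$H - 9^{2} = - \frac{i \sqrt{71}}{4} - 9^{2} = - \frac{i \sqrt{71}}{4} - 81 = -81 - \frac{i \sqrt{71}}{4}$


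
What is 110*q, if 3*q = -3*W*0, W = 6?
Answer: 0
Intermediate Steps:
q = 0 (q = (-3*6*0)/3 = (-18*0)/3 = (⅓)*0 = 0)
110*q = 110*0 = 0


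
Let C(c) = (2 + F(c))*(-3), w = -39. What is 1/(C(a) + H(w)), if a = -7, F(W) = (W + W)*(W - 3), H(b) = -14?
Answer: -1/440 ≈ -0.0022727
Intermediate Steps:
F(W) = 2*W*(-3 + W) (F(W) = (2*W)*(-3 + W) = 2*W*(-3 + W))
C(c) = -6 - 6*c*(-3 + c) (C(c) = (2 + 2*c*(-3 + c))*(-3) = -6 - 6*c*(-3 + c))
1/(C(a) + H(w)) = 1/((-6 - 6*(-7)*(-3 - 7)) - 14) = 1/((-6 - 6*(-7)*(-10)) - 14) = 1/((-6 - 420) - 14) = 1/(-426 - 14) = 1/(-440) = -1/440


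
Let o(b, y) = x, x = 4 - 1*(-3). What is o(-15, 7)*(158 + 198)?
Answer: 2492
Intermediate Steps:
x = 7 (x = 4 + 3 = 7)
o(b, y) = 7
o(-15, 7)*(158 + 198) = 7*(158 + 198) = 7*356 = 2492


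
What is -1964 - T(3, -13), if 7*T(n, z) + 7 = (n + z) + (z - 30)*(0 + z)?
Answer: -14290/7 ≈ -2041.4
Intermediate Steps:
T(n, z) = -1 + n/7 + z/7 + z*(-30 + z)/7 (T(n, z) = -1 + ((n + z) + (z - 30)*(0 + z))/7 = -1 + ((n + z) + (-30 + z)*z)/7 = -1 + ((n + z) + z*(-30 + z))/7 = -1 + (n + z + z*(-30 + z))/7 = -1 + (n/7 + z/7 + z*(-30 + z)/7) = -1 + n/7 + z/7 + z*(-30 + z)/7)
-1964 - T(3, -13) = -1964 - (-1 - 29/7*(-13) + (⅐)*3 + (⅐)*(-13)²) = -1964 - (-1 + 377/7 + 3/7 + (⅐)*169) = -1964 - (-1 + 377/7 + 3/7 + 169/7) = -1964 - 1*542/7 = -1964 - 542/7 = -14290/7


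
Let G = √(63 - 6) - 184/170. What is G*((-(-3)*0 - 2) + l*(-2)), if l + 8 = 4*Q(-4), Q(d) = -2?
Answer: -552/17 + 30*√57 ≈ 194.02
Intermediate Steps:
G = -92/85 + √57 (G = √57 - 184/170 = √57 - 1*92/85 = √57 - 92/85 = -92/85 + √57 ≈ 6.4675)
l = -16 (l = -8 + 4*(-2) = -8 - 8 = -16)
G*((-(-3)*0 - 2) + l*(-2)) = (-92/85 + √57)*((-(-3)*0 - 2) - 16*(-2)) = (-92/85 + √57)*((-3*0 - 2) + 32) = (-92/85 + √57)*((0 - 2) + 32) = (-92/85 + √57)*(-2 + 32) = (-92/85 + √57)*30 = -552/17 + 30*√57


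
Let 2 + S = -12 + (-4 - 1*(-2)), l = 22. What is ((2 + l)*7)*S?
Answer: -2688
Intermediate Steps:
S = -16 (S = -2 + (-12 + (-4 - 1*(-2))) = -2 + (-12 + (-4 + 2)) = -2 + (-12 - 2) = -2 - 14 = -16)
((2 + l)*7)*S = ((2 + 22)*7)*(-16) = (24*7)*(-16) = 168*(-16) = -2688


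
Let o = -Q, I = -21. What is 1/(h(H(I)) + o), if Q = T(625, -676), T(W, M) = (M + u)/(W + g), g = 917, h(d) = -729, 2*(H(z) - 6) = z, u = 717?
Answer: -1542/1124159 ≈ -0.0013717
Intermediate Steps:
H(z) = 6 + z/2
T(W, M) = (717 + M)/(917 + W) (T(W, M) = (M + 717)/(W + 917) = (717 + M)/(917 + W))
Q = 41/1542 (Q = (717 - 676)/(917 + 625) = 41/1542 ≈ 0.026589)
o = -41/1542 (o = -1*41/1542 = -41/1542 ≈ -0.026589)
1/(h(H(I)) + o) = 1/(-729 - 41/1542) = 1/(-1124159/1542) = -1542/1124159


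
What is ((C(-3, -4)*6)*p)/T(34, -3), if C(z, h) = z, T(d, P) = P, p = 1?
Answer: 6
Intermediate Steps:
((C(-3, -4)*6)*p)/T(34, -3) = (-3*6*1)/(-3) = -18*1*(-⅓) = -18*(-⅓) = 6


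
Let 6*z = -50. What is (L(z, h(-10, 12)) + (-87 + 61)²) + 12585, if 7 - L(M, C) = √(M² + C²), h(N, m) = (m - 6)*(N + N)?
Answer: 13268 - 5*√5209/3 ≈ 13148.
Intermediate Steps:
z = -25/3 (z = (⅙)*(-50) = -25/3 ≈ -8.3333)
h(N, m) = 2*N*(-6 + m) (h(N, m) = (-6 + m)*(2*N) = 2*N*(-6 + m))
L(M, C) = 7 - √(C² + M²) (L(M, C) = 7 - √(M² + C²) = 7 - √(C² + M²))
(L(z, h(-10, 12)) + (-87 + 61)²) + 12585 = ((7 - √((2*(-10)*(-6 + 12))² + (-25/3)²)) + (-87 + 61)²) + 12585 = ((7 - √((2*(-10)*6)² + 625/9)) + (-26)²) + 12585 = ((7 - √((-120)² + 625/9)) + 676) + 12585 = ((7 - √(14400 + 625/9)) + 676) + 12585 = ((7 - √(130225/9)) + 676) + 12585 = ((7 - 5*√5209/3) + 676) + 12585 = (683 - 5*√5209/3) + 12585 = 13268 - 5*√5209/3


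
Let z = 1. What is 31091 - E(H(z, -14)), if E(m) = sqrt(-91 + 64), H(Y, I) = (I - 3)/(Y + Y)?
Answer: 31091 - 3*I*sqrt(3) ≈ 31091.0 - 5.1962*I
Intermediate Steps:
H(Y, I) = (-3 + I)/(2*Y) (H(Y, I) = (-3 + I)/((2*Y)) = (-3 + I)*(1/(2*Y)) = (-3 + I)/(2*Y))
E(m) = 3*I*sqrt(3) (E(m) = sqrt(-27) = 3*I*sqrt(3))
31091 - E(H(z, -14)) = 31091 - 3*I*sqrt(3)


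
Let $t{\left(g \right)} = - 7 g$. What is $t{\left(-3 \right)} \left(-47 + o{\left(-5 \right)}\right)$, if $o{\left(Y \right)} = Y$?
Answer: $-1092$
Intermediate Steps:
$t{\left(-3 \right)} \left(-47 + o{\left(-5 \right)}\right) = \left(-7\right) \left(-3\right) \left(-47 - 5\right) = 21 \left(-52\right) = -1092$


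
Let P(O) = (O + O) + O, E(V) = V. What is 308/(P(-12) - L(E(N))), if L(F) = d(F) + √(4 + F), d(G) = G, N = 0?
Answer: -154/19 ≈ -8.1053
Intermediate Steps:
P(O) = 3*O (P(O) = 2*O + O = 3*O)
L(F) = F + √(4 + F)
308/(P(-12) - L(E(N))) = 308/(3*(-12) - (0 + √(4 + 0))) = 308/(-36 - (0 + √4)) = 308/(-36 - (0 + 2)) = 308/(-36 - 1*2) = 308/(-36 - 2) = 308/(-38) = 308*(-1/38) = -154/19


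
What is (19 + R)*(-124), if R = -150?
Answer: 16244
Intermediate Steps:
(19 + R)*(-124) = (19 - 150)*(-124) = -131*(-124) = 16244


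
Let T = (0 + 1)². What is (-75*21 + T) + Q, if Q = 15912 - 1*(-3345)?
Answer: 17683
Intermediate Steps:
Q = 19257 (Q = 15912 + 3345 = 19257)
T = 1 (T = 1² = 1)
(-75*21 + T) + Q = (-75*21 + 1) + 19257 = (-1575 + 1) + 19257 = -1574 + 19257 = 17683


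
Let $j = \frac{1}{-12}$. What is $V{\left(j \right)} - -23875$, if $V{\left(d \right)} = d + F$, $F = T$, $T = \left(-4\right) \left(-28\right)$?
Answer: $\frac{287843}{12} \approx 23987.0$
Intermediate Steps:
$T = 112$
$F = 112$
$j = - \frac{1}{12} \approx -0.083333$
$V{\left(d \right)} = 112 + d$ ($V{\left(d \right)} = d + 112 = 112 + d$)
$V{\left(j \right)} - -23875 = \left(112 - \frac{1}{12}\right) - -23875 = \frac{1343}{12} + 23875 = \frac{287843}{12}$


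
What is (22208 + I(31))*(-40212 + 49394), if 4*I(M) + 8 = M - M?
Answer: 203895492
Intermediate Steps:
I(M) = -2 (I(M) = -2 + (M - M)/4 = -2 + (¼)*0 = -2 + 0 = -2)
(22208 + I(31))*(-40212 + 49394) = (22208 - 2)*(-40212 + 49394) = 22206*9182 = 203895492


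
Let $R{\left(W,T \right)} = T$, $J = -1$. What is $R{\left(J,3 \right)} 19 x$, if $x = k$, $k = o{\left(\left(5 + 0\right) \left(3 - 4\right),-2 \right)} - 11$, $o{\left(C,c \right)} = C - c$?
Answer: $-798$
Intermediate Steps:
$k = -14$ ($k = \left(\left(5 + 0\right) \left(3 - 4\right) - -2\right) - 11 = \left(5 \left(-1\right) + 2\right) - 11 = \left(-5 + 2\right) - 11 = -3 - 11 = -14$)
$x = -14$
$R{\left(J,3 \right)} 19 x = 3 \cdot 19 \left(-14\right) = 57 \left(-14\right) = -798$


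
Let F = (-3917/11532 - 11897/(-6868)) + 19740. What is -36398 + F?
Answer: -164904111295/9900222 ≈ -16657.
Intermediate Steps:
F = 195444169061/9900222 (F = (-3917*1/11532 - 11897*(-1/6868)) + 19740 = (-3917/11532 + 11897/6868) + 19740 = 13786781/9900222 + 19740 = 195444169061/9900222 ≈ 19741.)
-36398 + F = -36398 + 195444169061/9900222 = -164904111295/9900222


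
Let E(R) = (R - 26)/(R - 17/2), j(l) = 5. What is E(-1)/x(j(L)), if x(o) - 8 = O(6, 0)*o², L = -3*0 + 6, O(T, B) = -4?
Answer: -27/874 ≈ -0.030892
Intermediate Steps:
L = 6 (L = 0 + 6 = 6)
x(o) = 8 - 4*o²
E(R) = (-26 + R)/(-17/2 + R) (E(R) = (-26 + R)/(R - 17*½) = (-26 + R)/(R - 17/2) = (-26 + R)/(-17/2 + R))
E(-1)/x(j(L)) = (2*(-26 - 1)/(-17 + 2*(-1)))/(8 - 4*5²) = (2*(-27)/(-17 - 2))/(8 - 4*25) = (2*(-27)/(-19))/(8 - 100) = (2*(-1/19)*(-27))/(-92) = (54/19)*(-1/92) = -27/874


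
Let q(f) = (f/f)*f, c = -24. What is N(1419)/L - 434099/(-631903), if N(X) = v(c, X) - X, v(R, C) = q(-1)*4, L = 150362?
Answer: 64372795869/95014198886 ≈ 0.67751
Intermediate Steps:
q(f) = f (q(f) = 1*f = f)
v(R, C) = -4 (v(R, C) = -1*4 = -4)
N(X) = -4 - X
N(1419)/L - 434099/(-631903) = (-4 - 1*1419)/150362 - 434099/(-631903) = (-4 - 1419)*(1/150362) - 434099*(-1/631903) = -1423*1/150362 + 434099/631903 = -1423/150362 + 434099/631903 = 64372795869/95014198886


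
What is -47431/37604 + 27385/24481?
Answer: -131372771/920583524 ≈ -0.14271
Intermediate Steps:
-47431/37604 + 27385/24481 = -131372771/920583524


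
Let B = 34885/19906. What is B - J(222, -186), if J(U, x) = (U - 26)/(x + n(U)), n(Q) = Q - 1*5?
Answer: -2820141/617086 ≈ -4.5701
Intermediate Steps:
n(Q) = -5 + Q (n(Q) = Q - 5 = -5 + Q)
B = 34885/19906 (B = 34885*(1/19906) = 34885/19906 ≈ 1.7525)
J(U, x) = (-26 + U)/(-5 + U + x) (J(U, x) = (U - 26)/(x + (-5 + U)) = (-26 + U)/(-5 + U + x))
B - J(222, -186) = 34885/19906 - (-26 + 222)/(-5 + 222 - 186) = 34885/19906 - 196/31 = -2820141/617086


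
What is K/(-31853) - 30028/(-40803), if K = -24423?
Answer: 1953013553/1299697959 ≈ 1.5027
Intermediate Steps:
K/(-31853) - 30028/(-40803) = -24423/(-31853) - 30028/(-40803) = -24423*(-1/31853) - 30028*(-1/40803) = 24423/31853 + 30028/40803 = 1953013553/1299697959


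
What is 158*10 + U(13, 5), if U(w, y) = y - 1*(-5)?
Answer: 1590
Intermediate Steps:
U(w, y) = 5 + y (U(w, y) = y + 5 = 5 + y)
158*10 + U(13, 5) = 158*10 + (5 + 5) = 1580 + 10 = 1590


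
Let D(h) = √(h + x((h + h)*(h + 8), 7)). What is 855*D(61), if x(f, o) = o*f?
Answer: 855*√58987 ≈ 2.0766e+5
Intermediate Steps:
x(f, o) = f*o
D(h) = √(h + 14*h*(8 + h)) (D(h) = √(h + ((h + h)*(h + 8))*7) = √(h + ((2*h)*(8 + h))*7) = √(h + (2*h*(8 + h))*7) = √(h + 14*h*(8 + h)))
855*D(61) = 855*√(61*(113 + 14*61)) = 855*√(61*(113 + 854)) = 855*√(61*967) = 855*√58987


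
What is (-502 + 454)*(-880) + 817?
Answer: 43057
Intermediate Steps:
(-502 + 454)*(-880) + 817 = -48*(-880) + 817 = 42240 + 817 = 43057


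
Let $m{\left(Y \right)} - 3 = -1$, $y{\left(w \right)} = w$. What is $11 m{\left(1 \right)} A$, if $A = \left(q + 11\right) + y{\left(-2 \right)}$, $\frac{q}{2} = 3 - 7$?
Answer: $22$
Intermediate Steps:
$m{\left(Y \right)} = 2$ ($m{\left(Y \right)} = 3 - 1 = 2$)
$q = -8$ ($q = 2 \left(3 - 7\right) = 2 \left(-4\right) = -8$)
$A = 1$ ($A = \left(-8 + 11\right) - 2 = 3 - 2 = 1$)
$11 m{\left(1 \right)} A = 11 \cdot 2 \cdot 1 = 22 \cdot 1 = 22$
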